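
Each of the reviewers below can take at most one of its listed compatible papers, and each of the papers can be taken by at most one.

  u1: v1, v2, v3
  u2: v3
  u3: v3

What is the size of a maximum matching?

Unit-capacity flow: source→left, listed edges, right→sink; max matching = max flow.
Augmenting path u1→v1 (+1); matched 1.
Augmenting path u2→v3 (+1); matched 2.
No augmenting path remains; maximum matching = 2.
König certificate: {u1, v3} is a vertex cover of size 2 (every listed pair touches it), so no matching can be larger.

2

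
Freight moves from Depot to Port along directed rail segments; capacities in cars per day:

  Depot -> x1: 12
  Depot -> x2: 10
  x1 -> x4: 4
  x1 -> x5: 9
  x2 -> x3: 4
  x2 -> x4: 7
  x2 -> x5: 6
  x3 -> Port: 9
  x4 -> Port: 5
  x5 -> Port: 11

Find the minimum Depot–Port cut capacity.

20

Augment Depot→x1→x4→Port: bottleneck 4, flow now 4.
Augment Depot→x1→x5→Port: bottleneck 8, flow now 12.
Augment Depot→x2→x3→Port: bottleneck 4, flow now 16.
Augment Depot→x2→x4→Port: bottleneck 1, flow now 17.
Augment Depot→x2→x5→Port: bottleneck 3, flow now 20.
No augmenting path remains; maximum flow = 20.
By max-flow min-cut, the minimum cut capacity equals the max flow.
In the residual graph, reachable from Depot: {Depot, x1, x2, x4, x5}.
Min-cut edges: x2→x3 (4), x4→Port (5), x5→Port (11); capacity 4 + 5 + 11 = 20.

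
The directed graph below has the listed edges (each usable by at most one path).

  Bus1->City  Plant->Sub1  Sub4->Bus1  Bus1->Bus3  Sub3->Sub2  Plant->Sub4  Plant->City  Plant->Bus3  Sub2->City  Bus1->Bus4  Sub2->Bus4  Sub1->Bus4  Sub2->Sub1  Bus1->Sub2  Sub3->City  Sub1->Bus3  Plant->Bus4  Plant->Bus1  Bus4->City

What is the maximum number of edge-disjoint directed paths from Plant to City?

Assign every edge capacity 1; by Menger, the answer equals the max flow.
Path Plant→City (+1); total 1.
Path Plant→Bus1→City (+1); total 2.
Path Plant→Bus4→City (+1); total 3.
Path Plant→Sub4→Bus1→Sub2→City (+1); total 4.
No residual Plant→City path; max flow = 4.
Certifying cut of size 4: {Bus4→City, Plant→Bus1, Plant→City, Plant→Sub4}.

4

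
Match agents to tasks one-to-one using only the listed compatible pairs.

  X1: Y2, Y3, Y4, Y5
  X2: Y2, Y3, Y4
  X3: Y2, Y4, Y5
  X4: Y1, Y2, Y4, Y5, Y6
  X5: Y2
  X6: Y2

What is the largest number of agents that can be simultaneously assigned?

5

Unit-capacity flow: source→left, listed edges, right→sink; max matching = max flow.
Augmenting path X1→Y2 (+1); matched 1.
Augmenting path X2→Y3 (+1); matched 2.
Augmenting path X3→Y4 (+1); matched 3.
Augmenting path X4→Y1 (+1); matched 4.
Augmenting path X5→Y2→X1→Y5 (+1); matched 5.
No augmenting path remains; maximum matching = 5.
König certificate: {X1, X2, X3, X4, Y2} is a vertex cover of size 5 (every listed pair touches it), so no matching can be larger.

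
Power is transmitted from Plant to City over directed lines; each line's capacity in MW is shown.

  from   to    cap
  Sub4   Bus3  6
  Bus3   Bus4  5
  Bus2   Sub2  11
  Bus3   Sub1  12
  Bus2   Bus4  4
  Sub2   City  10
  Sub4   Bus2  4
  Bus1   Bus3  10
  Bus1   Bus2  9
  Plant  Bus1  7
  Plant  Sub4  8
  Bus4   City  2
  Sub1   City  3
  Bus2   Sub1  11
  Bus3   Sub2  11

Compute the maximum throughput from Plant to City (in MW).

15

Augment Plant→Sub4→Bus3→Bus4→City: bottleneck 2, flow now 2.
Augment Plant→Sub4→Bus3→Sub1→City: bottleneck 3, flow now 5.
Augment Plant→Sub4→Bus3→Sub2→City: bottleneck 1, flow now 6.
Augment Plant→Sub4→Bus2→Sub2→City: bottleneck 2, flow now 8.
Augment Plant→Bus1→Bus3→Sub2→City: bottleneck 7, flow now 15.
No augmenting path remains; maximum flow = 15.
In the residual graph, reachable from Plant: {Plant}.
Min-cut edges: Plant→Sub4 (8), Plant→Bus1 (7); capacity 8 + 7 = 15.
This cut is saturated, so no flow can exceed 15.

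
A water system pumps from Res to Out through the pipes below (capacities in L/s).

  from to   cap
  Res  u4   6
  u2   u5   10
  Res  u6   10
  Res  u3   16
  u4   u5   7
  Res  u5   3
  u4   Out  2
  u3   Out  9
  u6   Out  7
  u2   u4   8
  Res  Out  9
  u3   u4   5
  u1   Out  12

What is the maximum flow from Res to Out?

27

Augment Res→Out: bottleneck 9, flow now 9.
Augment Res→u3→Out: bottleneck 9, flow now 18.
Augment Res→u4→Out: bottleneck 2, flow now 20.
Augment Res→u6→Out: bottleneck 7, flow now 27.
No augmenting path remains; maximum flow = 27.
In the residual graph, reachable from Res: {Res, u3, u4, u5, u6}.
Min-cut edges: Res→Out (9), u3→Out (9), u4→Out (2), u6→Out (7); capacity 9 + 9 + 2 + 7 = 27.
This cut is saturated, so no flow can exceed 27.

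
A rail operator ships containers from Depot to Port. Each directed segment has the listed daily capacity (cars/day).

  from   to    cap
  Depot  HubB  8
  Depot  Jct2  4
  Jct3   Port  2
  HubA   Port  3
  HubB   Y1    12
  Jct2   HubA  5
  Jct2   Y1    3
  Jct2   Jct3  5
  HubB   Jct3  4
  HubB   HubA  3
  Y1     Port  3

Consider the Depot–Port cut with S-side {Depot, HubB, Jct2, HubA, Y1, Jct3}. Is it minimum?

Yes — it is a minimum cut (capacity 8).

Given cut capacity: 3 + 3 + 2 = 8.
Augment Depot→HubB→HubA→Port: bottleneck 3, flow now 3.
Augment Depot→HubB→Y1→Port: bottleneck 3, flow now 6.
Augment Depot→HubB→Jct3→Port: bottleneck 2, flow now 8.
No augmenting path remains; maximum flow = 8.
Cut capacity 8 equals the max flow, so it is a minimum cut.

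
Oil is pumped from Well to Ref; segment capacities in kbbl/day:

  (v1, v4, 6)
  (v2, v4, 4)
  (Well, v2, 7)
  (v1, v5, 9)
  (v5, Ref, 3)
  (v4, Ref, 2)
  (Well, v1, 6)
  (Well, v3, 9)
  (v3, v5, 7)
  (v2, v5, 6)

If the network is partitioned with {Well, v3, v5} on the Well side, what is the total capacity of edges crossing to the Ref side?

Edges leaving {Well, v3, v5}: Well→v1 (6), Well→v2 (7), v5→Ref (3).
Cut capacity = 6 + 7 + 3 = 16.

16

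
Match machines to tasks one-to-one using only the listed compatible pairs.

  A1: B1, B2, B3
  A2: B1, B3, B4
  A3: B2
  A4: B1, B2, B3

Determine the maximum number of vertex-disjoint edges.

4

Unit-capacity flow: source→left, listed edges, right→sink; max matching = max flow.
Augmenting path A1→B1 (+1); matched 1.
Augmenting path A2→B3 (+1); matched 2.
Augmenting path A3→B2 (+1); matched 3.
Augmenting path A4→B3→A2→B4 (+1); matched 4.
No augmenting path remains; maximum matching = 4.
König certificate: {A1, A2, A3, A4} is a vertex cover of size 4 (every listed pair touches it), so no matching can be larger.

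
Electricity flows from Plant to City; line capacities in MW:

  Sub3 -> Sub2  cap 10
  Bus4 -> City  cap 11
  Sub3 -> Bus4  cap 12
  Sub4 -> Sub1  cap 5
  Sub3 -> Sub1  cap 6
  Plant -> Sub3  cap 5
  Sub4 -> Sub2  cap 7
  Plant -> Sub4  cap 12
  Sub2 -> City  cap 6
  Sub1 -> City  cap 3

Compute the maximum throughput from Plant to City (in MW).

Augment Plant→Sub4→Sub1→City: bottleneck 3, flow now 3.
Augment Plant→Sub4→Sub2→City: bottleneck 6, flow now 9.
Augment Plant→Sub3→Bus4→City: bottleneck 5, flow now 14.
No augmenting path remains; maximum flow = 14.
In the residual graph, reachable from Plant: {Plant, Sub4, Sub1, Sub2}.
Min-cut edges: Plant→Sub3 (5), Sub1→City (3), Sub2→City (6); capacity 5 + 3 + 6 = 14.
This cut is saturated, so no flow can exceed 14.

14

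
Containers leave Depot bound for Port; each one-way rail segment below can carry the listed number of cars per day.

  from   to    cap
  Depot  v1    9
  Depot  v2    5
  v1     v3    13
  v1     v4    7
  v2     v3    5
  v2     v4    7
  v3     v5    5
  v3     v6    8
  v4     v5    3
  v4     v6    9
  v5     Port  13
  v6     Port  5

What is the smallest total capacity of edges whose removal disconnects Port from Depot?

Augment Depot→v1→v3→v5→Port: bottleneck 5, flow now 5.
Augment Depot→v1→v3→v6→Port: bottleneck 4, flow now 9.
Augment Depot→v2→v3→v6→Port: bottleneck 1, flow now 10.
Augment Depot→v2→v4→v5→Port: bottleneck 3, flow now 13.
No augmenting path remains; maximum flow = 13.
By max-flow min-cut, the minimum cut capacity equals the max flow.
In the residual graph, reachable from Depot: {Depot, v1, v2, v3, v4, v6}.
Min-cut edges: v3→v5 (5), v4→v5 (3), v6→Port (5); capacity 5 + 3 + 5 = 13.

13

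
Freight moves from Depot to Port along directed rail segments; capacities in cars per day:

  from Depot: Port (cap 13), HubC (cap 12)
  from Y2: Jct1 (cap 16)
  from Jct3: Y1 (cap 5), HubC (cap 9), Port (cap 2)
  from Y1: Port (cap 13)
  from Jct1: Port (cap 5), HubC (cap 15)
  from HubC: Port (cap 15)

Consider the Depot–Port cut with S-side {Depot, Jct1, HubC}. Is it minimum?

Given cut capacity: 13 + 5 + 15 = 33.
Augment Depot→Port: bottleneck 13, flow now 13.
Augment Depot→HubC→Port: bottleneck 12, flow now 25.
No augmenting path remains; maximum flow = 25.
In the residual graph, reachable from Depot: {Depot}.
Min-cut edges: Depot→HubC (12), Depot→Port (13); capacity 12 + 13 = 25.
Cut capacity 33 exceeds the max flow 25, so it is not minimum.

No — its capacity is 33, but the minimum cut has capacity 25.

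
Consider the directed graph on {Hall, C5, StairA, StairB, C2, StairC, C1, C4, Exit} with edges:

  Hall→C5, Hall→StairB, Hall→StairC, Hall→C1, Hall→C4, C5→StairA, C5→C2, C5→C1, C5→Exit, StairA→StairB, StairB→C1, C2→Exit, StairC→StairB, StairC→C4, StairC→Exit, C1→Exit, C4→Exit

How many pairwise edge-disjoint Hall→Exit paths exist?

Assign every edge capacity 1; by Menger, the answer equals the max flow.
Path Hall→C5→Exit (+1); total 1.
Path Hall→StairC→Exit (+1); total 2.
Path Hall→C1→Exit (+1); total 3.
Path Hall→C4→Exit (+1); total 4.
No residual Hall→Exit path; max flow = 4.
Certifying cut of size 4: {C1→Exit, Hall→C4, Hall→C5, Hall→StairC}.

4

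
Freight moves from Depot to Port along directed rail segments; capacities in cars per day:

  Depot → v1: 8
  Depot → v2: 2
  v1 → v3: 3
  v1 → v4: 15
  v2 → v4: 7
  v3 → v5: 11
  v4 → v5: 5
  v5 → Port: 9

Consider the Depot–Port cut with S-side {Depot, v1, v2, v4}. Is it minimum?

Yes — it is a minimum cut (capacity 8).

Given cut capacity: 3 + 5 = 8.
Augment Depot→v1→v3→v5→Port: bottleneck 3, flow now 3.
Augment Depot→v1→v4→v5→Port: bottleneck 5, flow now 8.
No augmenting path remains; maximum flow = 8.
Cut capacity 8 equals the max flow, so it is a minimum cut.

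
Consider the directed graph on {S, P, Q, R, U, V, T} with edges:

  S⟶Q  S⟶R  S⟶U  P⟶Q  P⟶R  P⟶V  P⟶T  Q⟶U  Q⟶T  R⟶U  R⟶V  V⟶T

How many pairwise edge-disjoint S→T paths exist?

Assign every edge capacity 1; by Menger, the answer equals the max flow.
Path S→Q→T (+1); total 1.
Path S→R→V→T (+1); total 2.
No residual S→T path; max flow = 2.
Certifying cut of size 2: {S→Q, S→R}.

2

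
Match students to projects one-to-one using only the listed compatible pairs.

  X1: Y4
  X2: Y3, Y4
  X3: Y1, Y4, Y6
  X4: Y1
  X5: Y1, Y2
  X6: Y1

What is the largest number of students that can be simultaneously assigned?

5

Unit-capacity flow: source→left, listed edges, right→sink; max matching = max flow.
Augmenting path X1→Y4 (+1); matched 1.
Augmenting path X2→Y3 (+1); matched 2.
Augmenting path X3→Y1 (+1); matched 3.
Augmenting path X5→Y2 (+1); matched 4.
Augmenting path X4→Y1→X3→Y6 (+1); matched 5.
No augmenting path remains; maximum matching = 5.
König certificate: {X1, X2, X3, X5, Y1} is a vertex cover of size 5 (every listed pair touches it), so no matching can be larger.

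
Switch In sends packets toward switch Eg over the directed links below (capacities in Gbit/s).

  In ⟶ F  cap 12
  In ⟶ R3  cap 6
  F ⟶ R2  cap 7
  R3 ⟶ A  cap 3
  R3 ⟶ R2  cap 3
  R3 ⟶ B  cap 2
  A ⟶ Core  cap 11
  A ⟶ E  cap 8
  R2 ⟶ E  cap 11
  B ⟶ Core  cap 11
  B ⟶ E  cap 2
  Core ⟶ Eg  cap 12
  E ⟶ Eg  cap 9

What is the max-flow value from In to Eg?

Augment In→F→R2→E→Eg: bottleneck 7, flow now 7.
Augment In→R3→A→Core→Eg: bottleneck 3, flow now 10.
Augment In→R3→R2→E→Eg: bottleneck 2, flow now 12.
Augment In→R3→B→Core→Eg: bottleneck 1, flow now 13.
No augmenting path remains; maximum flow = 13.
In the residual graph, reachable from In: {In, F}.
Min-cut edges: In→R3 (6), F→R2 (7); capacity 6 + 7 = 13.
This cut is saturated, so no flow can exceed 13.

13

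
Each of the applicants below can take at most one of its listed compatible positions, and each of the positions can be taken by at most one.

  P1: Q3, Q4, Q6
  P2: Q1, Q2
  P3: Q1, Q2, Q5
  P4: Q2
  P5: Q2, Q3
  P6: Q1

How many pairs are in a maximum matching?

5

Unit-capacity flow: source→left, listed edges, right→sink; max matching = max flow.
Augmenting path P1→Q3 (+1); matched 1.
Augmenting path P2→Q1 (+1); matched 2.
Augmenting path P3→Q2 (+1); matched 3.
Augmenting path P4→Q2→P3→Q5 (+1); matched 4.
Augmenting path P5→Q3→P1→Q4 (+1); matched 5.
No augmenting path remains; maximum matching = 5.
König certificate: {P1, P3, P5, Q1, Q2} is a vertex cover of size 5 (every listed pair touches it), so no matching can be larger.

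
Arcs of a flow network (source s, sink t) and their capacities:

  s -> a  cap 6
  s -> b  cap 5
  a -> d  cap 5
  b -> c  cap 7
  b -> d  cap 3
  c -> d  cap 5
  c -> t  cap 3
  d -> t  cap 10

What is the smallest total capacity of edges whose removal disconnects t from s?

10

Augment s→a→d→t: bottleneck 5, flow now 5.
Augment s→b→c→t: bottleneck 3, flow now 8.
Augment s→b→d→t: bottleneck 2, flow now 10.
No augmenting path remains; maximum flow = 10.
By max-flow min-cut, the minimum cut capacity equals the max flow.
In the residual graph, reachable from s: {s, a}.
Min-cut edges: s→b (5), a→d (5); capacity 5 + 5 = 10.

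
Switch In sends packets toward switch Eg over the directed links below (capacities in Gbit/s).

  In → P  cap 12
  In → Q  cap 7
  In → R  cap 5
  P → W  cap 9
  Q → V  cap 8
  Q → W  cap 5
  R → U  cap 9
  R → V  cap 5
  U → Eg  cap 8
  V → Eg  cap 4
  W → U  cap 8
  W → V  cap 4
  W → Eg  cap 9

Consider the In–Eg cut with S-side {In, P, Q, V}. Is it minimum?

Given cut capacity: 5 + 9 + 5 + 4 = 23.
Augment In→P→W→Eg: bottleneck 9, flow now 9.
Augment In→Q→V→Eg: bottleneck 4, flow now 13.
Augment In→R→U→Eg: bottleneck 5, flow now 18.
Augment In→Q→W→U→Eg: bottleneck 3, flow now 21.
No augmenting path remains; maximum flow = 21.
In the residual graph, reachable from In: {In, P}.
Min-cut edges: In→Q (7), In→R (5), P→W (9); capacity 7 + 5 + 9 = 21.
Cut capacity 23 exceeds the max flow 21, so it is not minimum.

No — its capacity is 23, but the minimum cut has capacity 21.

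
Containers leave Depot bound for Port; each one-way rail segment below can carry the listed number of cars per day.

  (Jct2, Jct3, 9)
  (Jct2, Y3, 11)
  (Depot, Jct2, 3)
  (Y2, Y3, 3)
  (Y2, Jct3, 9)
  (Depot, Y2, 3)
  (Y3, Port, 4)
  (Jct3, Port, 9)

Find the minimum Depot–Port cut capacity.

6

Augment Depot→Jct2→Jct3→Port: bottleneck 3, flow now 3.
Augment Depot→Y2→Jct3→Port: bottleneck 3, flow now 6.
No augmenting path remains; maximum flow = 6.
By max-flow min-cut, the minimum cut capacity equals the max flow.
In the residual graph, reachable from Depot: {Depot}.
Min-cut edges: Depot→Jct2 (3), Depot→Y2 (3); capacity 3 + 3 = 6.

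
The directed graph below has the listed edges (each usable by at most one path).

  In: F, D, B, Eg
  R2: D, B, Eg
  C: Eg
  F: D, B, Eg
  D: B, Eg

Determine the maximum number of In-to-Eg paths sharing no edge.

3

Assign every edge capacity 1; by Menger, the answer equals the max flow.
Path In→Eg (+1); total 1.
Path In→F→Eg (+1); total 2.
Path In→D→Eg (+1); total 3.
No residual In→Eg path; max flow = 3.
Certifying cut of size 3: {In→D, In→Eg, In→F}.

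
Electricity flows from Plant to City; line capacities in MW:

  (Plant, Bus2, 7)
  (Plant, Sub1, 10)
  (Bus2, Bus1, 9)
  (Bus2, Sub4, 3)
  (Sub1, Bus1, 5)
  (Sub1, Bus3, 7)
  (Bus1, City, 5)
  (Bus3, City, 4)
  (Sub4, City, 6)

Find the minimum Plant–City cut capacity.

Augment Plant→Bus2→Bus1→City: bottleneck 5, flow now 5.
Augment Plant→Bus2→Sub4→City: bottleneck 2, flow now 7.
Augment Plant→Sub1→Bus3→City: bottleneck 4, flow now 11.
Augment Plant→Sub1→Bus1→Bus2→Sub4→City: bottleneck 1, flow now 12. (uses reverse residual edge)
No augmenting path remains; maximum flow = 12.
By max-flow min-cut, the minimum cut capacity equals the max flow.
In the residual graph, reachable from Plant: {Plant, Bus2, Sub1, Bus1, Bus3}.
Min-cut edges: Bus2→Sub4 (3), Bus1→City (5), Bus3→City (4); capacity 3 + 5 + 4 = 12.

12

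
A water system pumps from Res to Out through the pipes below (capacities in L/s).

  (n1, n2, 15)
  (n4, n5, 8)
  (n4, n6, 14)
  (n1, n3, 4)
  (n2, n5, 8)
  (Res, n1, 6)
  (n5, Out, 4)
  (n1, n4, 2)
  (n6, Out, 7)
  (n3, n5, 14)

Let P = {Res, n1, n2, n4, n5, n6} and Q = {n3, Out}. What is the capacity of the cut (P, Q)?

Edges leaving {Res, n1, n2, n4, n5, n6}: n1→n3 (4), n5→Out (4), n6→Out (7).
Cut capacity = 4 + 4 + 7 = 15.

15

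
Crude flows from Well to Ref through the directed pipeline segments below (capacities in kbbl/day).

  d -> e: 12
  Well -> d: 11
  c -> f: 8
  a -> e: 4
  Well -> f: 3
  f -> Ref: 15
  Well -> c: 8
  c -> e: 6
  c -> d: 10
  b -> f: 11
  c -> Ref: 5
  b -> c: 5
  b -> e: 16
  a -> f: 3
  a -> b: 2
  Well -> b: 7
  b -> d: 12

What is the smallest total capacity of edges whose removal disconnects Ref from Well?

Augment Well→c→Ref: bottleneck 5, flow now 5.
Augment Well→f→Ref: bottleneck 3, flow now 8.
Augment Well→b→f→Ref: bottleneck 7, flow now 15.
Augment Well→c→f→Ref: bottleneck 3, flow now 18.
No augmenting path remains; maximum flow = 18.
By max-flow min-cut, the minimum cut capacity equals the max flow.
In the residual graph, reachable from Well: {Well, d, e}.
Min-cut edges: Well→b (7), Well→c (8), Well→f (3); capacity 7 + 8 + 3 = 18.

18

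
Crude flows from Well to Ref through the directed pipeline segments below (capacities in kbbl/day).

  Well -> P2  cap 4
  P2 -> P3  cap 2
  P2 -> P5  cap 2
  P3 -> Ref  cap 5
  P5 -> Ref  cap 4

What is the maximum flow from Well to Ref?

4

Augment Well→P2→P3→Ref: bottleneck 2, flow now 2.
Augment Well→P2→P5→Ref: bottleneck 2, flow now 4.
No augmenting path remains; maximum flow = 4.
In the residual graph, reachable from Well: {Well}.
Min-cut edges: Well→P2 (4); capacity 4 = 4.
This cut is saturated, so no flow can exceed 4.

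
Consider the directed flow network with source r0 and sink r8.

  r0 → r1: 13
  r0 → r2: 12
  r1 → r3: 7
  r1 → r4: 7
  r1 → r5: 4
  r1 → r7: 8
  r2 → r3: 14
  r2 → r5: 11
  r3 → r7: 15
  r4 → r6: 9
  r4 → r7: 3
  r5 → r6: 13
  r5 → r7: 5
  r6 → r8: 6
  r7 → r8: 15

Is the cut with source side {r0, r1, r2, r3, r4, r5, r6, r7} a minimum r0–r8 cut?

Yes — it is a minimum cut (capacity 21).

Given cut capacity: 6 + 15 = 21.
Augment r0→r1→r7→r8: bottleneck 8, flow now 8.
Augment r0→r1→r3→r7→r8: bottleneck 5, flow now 13.
Augment r0→r2→r3→r7→r8: bottleneck 2, flow now 15.
Augment r0→r2→r5→r6→r8: bottleneck 6, flow now 21.
No augmenting path remains; maximum flow = 21.
Cut capacity 21 equals the max flow, so it is a minimum cut.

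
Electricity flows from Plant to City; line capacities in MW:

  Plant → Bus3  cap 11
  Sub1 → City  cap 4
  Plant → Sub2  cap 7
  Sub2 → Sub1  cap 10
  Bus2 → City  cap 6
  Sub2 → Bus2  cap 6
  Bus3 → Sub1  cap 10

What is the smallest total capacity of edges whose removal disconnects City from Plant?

Augment Plant→Sub2→Sub1→City: bottleneck 4, flow now 4.
Augment Plant→Sub2→Bus2→City: bottleneck 3, flow now 7.
Augment Plant→Bus3→Sub1→Sub2→Bus2→City: bottleneck 3, flow now 10. (uses reverse residual edge)
No augmenting path remains; maximum flow = 10.
By max-flow min-cut, the minimum cut capacity equals the max flow.
In the residual graph, reachable from Plant: {Plant, Sub2, Bus3, Sub1}.
Min-cut edges: Sub2→Bus2 (6), Sub1→City (4); capacity 6 + 4 = 10.

10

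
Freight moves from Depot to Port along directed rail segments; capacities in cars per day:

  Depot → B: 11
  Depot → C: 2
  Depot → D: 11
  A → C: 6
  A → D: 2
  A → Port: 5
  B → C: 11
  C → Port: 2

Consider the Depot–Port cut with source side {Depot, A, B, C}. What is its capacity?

20

Edges leaving {Depot, A, B, C}: Depot→D (11), A→D (2), A→Port (5), C→Port (2).
Cut capacity = 11 + 2 + 5 + 2 = 20.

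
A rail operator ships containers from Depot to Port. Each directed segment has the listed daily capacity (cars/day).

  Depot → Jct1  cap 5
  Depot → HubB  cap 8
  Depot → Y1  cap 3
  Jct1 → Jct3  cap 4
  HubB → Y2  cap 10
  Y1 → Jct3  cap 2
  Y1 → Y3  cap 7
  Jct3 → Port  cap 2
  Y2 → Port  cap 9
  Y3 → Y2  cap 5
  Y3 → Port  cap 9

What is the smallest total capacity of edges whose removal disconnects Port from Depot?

13

Augment Depot→Jct1→Jct3→Port: bottleneck 2, flow now 2.
Augment Depot→HubB→Y2→Port: bottleneck 8, flow now 10.
Augment Depot→Y1→Y3→Port: bottleneck 3, flow now 13.
No augmenting path remains; maximum flow = 13.
By max-flow min-cut, the minimum cut capacity equals the max flow.
In the residual graph, reachable from Depot: {Depot, Jct1, Jct3}.
Min-cut edges: Depot→HubB (8), Depot→Y1 (3), Jct3→Port (2); capacity 8 + 3 + 2 = 13.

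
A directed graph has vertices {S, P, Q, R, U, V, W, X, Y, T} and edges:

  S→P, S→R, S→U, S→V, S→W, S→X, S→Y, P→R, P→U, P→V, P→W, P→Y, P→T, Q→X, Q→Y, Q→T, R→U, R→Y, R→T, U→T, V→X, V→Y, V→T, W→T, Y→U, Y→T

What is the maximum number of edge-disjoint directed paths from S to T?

Assign every edge capacity 1; by Menger, the answer equals the max flow.
Path S→P→T (+1); total 1.
Path S→R→T (+1); total 2.
Path S→U→T (+1); total 3.
Path S→V→T (+1); total 4.
Path S→W→T (+1); total 5.
Path S→Y→T (+1); total 6.
No residual S→T path; max flow = 6.
Certifying cut of size 6: {S→P, S→R, S→U, S→V, S→W, S→Y}.

6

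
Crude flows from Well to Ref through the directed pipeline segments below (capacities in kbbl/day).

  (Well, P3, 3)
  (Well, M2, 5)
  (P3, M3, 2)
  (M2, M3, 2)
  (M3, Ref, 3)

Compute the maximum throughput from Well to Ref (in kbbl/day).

Augment Well→P3→M3→Ref: bottleneck 2, flow now 2.
Augment Well→M2→M3→Ref: bottleneck 1, flow now 3.
No augmenting path remains; maximum flow = 3.
In the residual graph, reachable from Well: {Well, P3, M2, M3}.
Min-cut edges: M3→Ref (3); capacity 3 = 3.
This cut is saturated, so no flow can exceed 3.

3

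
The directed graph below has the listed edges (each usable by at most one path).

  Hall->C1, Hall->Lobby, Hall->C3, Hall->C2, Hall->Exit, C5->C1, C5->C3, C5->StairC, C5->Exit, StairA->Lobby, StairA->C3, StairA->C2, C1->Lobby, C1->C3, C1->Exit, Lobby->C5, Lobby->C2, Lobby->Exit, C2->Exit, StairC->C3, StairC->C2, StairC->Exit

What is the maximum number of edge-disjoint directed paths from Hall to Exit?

Assign every edge capacity 1; by Menger, the answer equals the max flow.
Path Hall→Exit (+1); total 1.
Path Hall→C1→Exit (+1); total 2.
Path Hall→Lobby→Exit (+1); total 3.
Path Hall→C2→Exit (+1); total 4.
No residual Hall→Exit path; max flow = 4.
Certifying cut of size 4: {Hall→C1, Hall→C2, Hall→Exit, Hall→Lobby}.

4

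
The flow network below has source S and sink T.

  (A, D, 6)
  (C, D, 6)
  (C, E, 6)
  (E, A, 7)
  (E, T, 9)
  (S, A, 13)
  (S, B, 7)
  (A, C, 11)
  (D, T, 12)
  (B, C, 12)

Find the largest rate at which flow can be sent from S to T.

18

Augment S→A→D→T: bottleneck 6, flow now 6.
Augment S→A→C→D→T: bottleneck 6, flow now 12.
Augment S→A→C→E→T: bottleneck 1, flow now 13.
Augment S→B→C→E→T: bottleneck 5, flow now 18.
No augmenting path remains; maximum flow = 18.
In the residual graph, reachable from S: {S, A, B, C}.
Min-cut edges: A→D (6), C→D (6), C→E (6); capacity 6 + 6 + 6 = 18.
This cut is saturated, so no flow can exceed 18.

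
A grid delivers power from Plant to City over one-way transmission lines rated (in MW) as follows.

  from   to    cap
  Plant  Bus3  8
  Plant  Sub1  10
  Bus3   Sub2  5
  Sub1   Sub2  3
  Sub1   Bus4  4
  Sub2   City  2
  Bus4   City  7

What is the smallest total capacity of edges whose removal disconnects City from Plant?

6

Augment Plant→Bus3→Sub2→City: bottleneck 2, flow now 2.
Augment Plant→Sub1→Bus4→City: bottleneck 4, flow now 6.
No augmenting path remains; maximum flow = 6.
By max-flow min-cut, the minimum cut capacity equals the max flow.
In the residual graph, reachable from Plant: {Plant, Bus3, Sub1, Sub2}.
Min-cut edges: Sub1→Bus4 (4), Sub2→City (2); capacity 4 + 2 = 6.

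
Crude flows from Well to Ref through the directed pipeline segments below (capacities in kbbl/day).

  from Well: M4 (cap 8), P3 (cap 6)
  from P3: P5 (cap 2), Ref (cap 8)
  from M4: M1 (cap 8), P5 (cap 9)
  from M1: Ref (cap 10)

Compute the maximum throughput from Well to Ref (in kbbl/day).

Augment Well→P3→Ref: bottleneck 6, flow now 6.
Augment Well→M4→M1→Ref: bottleneck 8, flow now 14.
No augmenting path remains; maximum flow = 14.
In the residual graph, reachable from Well: {Well}.
Min-cut edges: Well→P3 (6), Well→M4 (8); capacity 6 + 8 = 14.
This cut is saturated, so no flow can exceed 14.

14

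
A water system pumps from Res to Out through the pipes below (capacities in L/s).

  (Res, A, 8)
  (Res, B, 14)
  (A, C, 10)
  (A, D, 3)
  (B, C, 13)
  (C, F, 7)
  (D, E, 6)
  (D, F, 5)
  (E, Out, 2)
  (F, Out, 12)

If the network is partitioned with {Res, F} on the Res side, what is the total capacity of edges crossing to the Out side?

Edges leaving {Res, F}: Res→A (8), Res→B (14), F→Out (12).
Cut capacity = 8 + 14 + 12 = 34.

34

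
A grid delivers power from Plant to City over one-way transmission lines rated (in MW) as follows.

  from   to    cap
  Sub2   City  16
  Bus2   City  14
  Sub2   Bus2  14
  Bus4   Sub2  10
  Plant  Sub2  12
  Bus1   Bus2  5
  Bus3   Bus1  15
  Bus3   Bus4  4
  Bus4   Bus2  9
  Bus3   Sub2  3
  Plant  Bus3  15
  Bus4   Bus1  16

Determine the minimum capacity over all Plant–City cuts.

24

Augment Plant→Sub2→City: bottleneck 12, flow now 12.
Augment Plant→Bus3→Sub2→City: bottleneck 3, flow now 15.
Augment Plant→Bus3→Bus4→Sub2→City: bottleneck 1, flow now 16.
Augment Plant→Bus3→Bus4→Bus2→City: bottleneck 3, flow now 19.
Augment Plant→Bus3→Bus1→Bus2→City: bottleneck 5, flow now 24.
No augmenting path remains; maximum flow = 24.
By max-flow min-cut, the minimum cut capacity equals the max flow.
In the residual graph, reachable from Plant: {Plant, Bus3, Bus1}.
Min-cut edges: Plant→Sub2 (12), Bus3→Bus4 (4), Bus3→Sub2 (3), Bus1→Bus2 (5); capacity 12 + 4 + 3 + 5 = 24.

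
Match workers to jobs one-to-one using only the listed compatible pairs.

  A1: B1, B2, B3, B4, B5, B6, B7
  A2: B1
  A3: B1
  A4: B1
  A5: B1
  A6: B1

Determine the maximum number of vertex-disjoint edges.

Unit-capacity flow: source→left, listed edges, right→sink; max matching = max flow.
Augmenting path A1→B1 (+1); matched 1.
Augmenting path A2→B1→A1→B2 (+1); matched 2.
No augmenting path remains; maximum matching = 2.
König certificate: {A1, B1} is a vertex cover of size 2 (every listed pair touches it), so no matching can be larger.

2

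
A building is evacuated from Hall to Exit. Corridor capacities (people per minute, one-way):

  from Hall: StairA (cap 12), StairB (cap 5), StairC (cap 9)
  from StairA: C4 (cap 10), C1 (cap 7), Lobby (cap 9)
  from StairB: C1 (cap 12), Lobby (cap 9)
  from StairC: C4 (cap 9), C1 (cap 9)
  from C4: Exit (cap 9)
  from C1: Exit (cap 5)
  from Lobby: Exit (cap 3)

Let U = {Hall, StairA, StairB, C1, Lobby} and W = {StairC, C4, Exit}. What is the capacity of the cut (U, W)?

27

Edges leaving {Hall, StairA, StairB, C1, Lobby}: Hall→StairC (9), StairA→C4 (10), C1→Exit (5), Lobby→Exit (3).
Cut capacity = 9 + 10 + 5 + 3 = 27.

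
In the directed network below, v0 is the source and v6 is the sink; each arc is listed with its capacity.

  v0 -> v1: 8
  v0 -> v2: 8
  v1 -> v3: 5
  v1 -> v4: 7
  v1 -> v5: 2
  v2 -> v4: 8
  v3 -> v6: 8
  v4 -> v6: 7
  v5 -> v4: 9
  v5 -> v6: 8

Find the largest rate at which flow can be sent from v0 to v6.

14

Augment v0→v1→v3→v6: bottleneck 5, flow now 5.
Augment v0→v1→v4→v6: bottleneck 3, flow now 8.
Augment v0→v2→v4→v6: bottleneck 4, flow now 12.
Augment v0→v2→v4→v1→v5→v6: bottleneck 2, flow now 14. (uses reverse residual edge)
No augmenting path remains; maximum flow = 14.
In the residual graph, reachable from v0: {v0, v1, v2, v4}.
Min-cut edges: v1→v3 (5), v1→v5 (2), v4→v6 (7); capacity 5 + 2 + 7 = 14.
This cut is saturated, so no flow can exceed 14.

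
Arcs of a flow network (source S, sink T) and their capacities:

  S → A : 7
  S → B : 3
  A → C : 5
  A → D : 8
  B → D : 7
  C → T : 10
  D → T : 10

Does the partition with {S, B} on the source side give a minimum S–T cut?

No — its capacity is 14, but the minimum cut has capacity 10.

Given cut capacity: 7 + 7 = 14.
Augment S→A→C→T: bottleneck 5, flow now 5.
Augment S→A→D→T: bottleneck 2, flow now 7.
Augment S→B→D→T: bottleneck 3, flow now 10.
No augmenting path remains; maximum flow = 10.
In the residual graph, reachable from S: {S}.
Min-cut edges: S→A (7), S→B (3); capacity 7 + 3 = 10.
Cut capacity 14 exceeds the max flow 10, so it is not minimum.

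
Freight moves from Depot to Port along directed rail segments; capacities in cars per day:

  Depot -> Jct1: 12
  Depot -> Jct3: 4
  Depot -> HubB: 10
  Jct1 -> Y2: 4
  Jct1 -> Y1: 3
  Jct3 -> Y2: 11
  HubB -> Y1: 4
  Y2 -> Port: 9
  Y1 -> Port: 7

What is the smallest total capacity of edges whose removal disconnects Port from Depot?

Augment Depot→Jct1→Y2→Port: bottleneck 4, flow now 4.
Augment Depot→Jct1→Y1→Port: bottleneck 3, flow now 7.
Augment Depot→Jct3→Y2→Port: bottleneck 4, flow now 11.
Augment Depot→HubB→Y1→Port: bottleneck 4, flow now 15.
No augmenting path remains; maximum flow = 15.
By max-flow min-cut, the minimum cut capacity equals the max flow.
In the residual graph, reachable from Depot: {Depot, Jct1, HubB}.
Min-cut edges: Depot→Jct3 (4), Jct1→Y2 (4), Jct1→Y1 (3), HubB→Y1 (4); capacity 4 + 4 + 3 + 4 = 15.

15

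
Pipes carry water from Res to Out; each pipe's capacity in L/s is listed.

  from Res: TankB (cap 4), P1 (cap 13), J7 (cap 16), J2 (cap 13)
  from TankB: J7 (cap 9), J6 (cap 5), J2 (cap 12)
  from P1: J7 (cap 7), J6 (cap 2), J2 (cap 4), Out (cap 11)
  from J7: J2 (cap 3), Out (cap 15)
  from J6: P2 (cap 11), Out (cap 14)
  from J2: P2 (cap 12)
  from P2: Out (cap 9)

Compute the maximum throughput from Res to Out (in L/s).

Augment Res→P1→Out: bottleneck 11, flow now 11.
Augment Res→J7→Out: bottleneck 15, flow now 26.
Augment Res→TankB→J6→Out: bottleneck 4, flow now 30.
Augment Res→P1→J6→Out: bottleneck 2, flow now 32.
Augment Res→J2→P2→Out: bottleneck 9, flow now 41.
No augmenting path remains; maximum flow = 41.
In the residual graph, reachable from Res: {Res, J7, J2, P2}.
Min-cut edges: Res→TankB (4), Res→P1 (13), J7→Out (15), P2→Out (9); capacity 4 + 13 + 15 + 9 = 41.
This cut is saturated, so no flow can exceed 41.

41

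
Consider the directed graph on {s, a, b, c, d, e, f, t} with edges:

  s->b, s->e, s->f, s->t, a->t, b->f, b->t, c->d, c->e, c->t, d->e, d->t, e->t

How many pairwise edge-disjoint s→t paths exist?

Assign every edge capacity 1; by Menger, the answer equals the max flow.
Path s→t (+1); total 1.
Path s→b→t (+1); total 2.
Path s→e→t (+1); total 3.
No residual s→t path; max flow = 3.
Certifying cut of size 3: {s→b, s→e, s→t}.

3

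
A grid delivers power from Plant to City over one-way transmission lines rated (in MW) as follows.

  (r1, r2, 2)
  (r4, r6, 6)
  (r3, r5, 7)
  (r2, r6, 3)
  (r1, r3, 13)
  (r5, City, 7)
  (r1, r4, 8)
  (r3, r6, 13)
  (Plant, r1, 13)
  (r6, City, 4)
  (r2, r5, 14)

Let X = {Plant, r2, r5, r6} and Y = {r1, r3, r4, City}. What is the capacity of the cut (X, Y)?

Edges leaving {Plant, r2, r5, r6}: Plant→r1 (13), r5→City (7), r6→City (4).
Cut capacity = 13 + 7 + 4 = 24.

24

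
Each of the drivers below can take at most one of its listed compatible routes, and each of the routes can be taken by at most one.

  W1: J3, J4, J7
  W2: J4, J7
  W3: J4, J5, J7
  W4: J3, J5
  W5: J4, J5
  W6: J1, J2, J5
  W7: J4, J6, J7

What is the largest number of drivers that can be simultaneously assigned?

Unit-capacity flow: source→left, listed edges, right→sink; max matching = max flow.
Augmenting path W1→J3 (+1); matched 1.
Augmenting path W2→J4 (+1); matched 2.
Augmenting path W3→J5 (+1); matched 3.
Augmenting path W6→J1 (+1); matched 4.
Augmenting path W7→J6 (+1); matched 5.
Augmenting path W4→J3→W1→J7 (+1); matched 6.
No augmenting path remains; maximum matching = 6.
König certificate: {W6, W7, J3, J4, J5, J7} is a vertex cover of size 6 (every listed pair touches it), so no matching can be larger.

6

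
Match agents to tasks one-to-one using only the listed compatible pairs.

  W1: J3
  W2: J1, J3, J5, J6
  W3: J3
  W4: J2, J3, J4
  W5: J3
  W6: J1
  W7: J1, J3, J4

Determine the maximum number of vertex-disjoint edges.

Unit-capacity flow: source→left, listed edges, right→sink; max matching = max flow.
Augmenting path W1→J3 (+1); matched 1.
Augmenting path W2→J1 (+1); matched 2.
Augmenting path W4→J2 (+1); matched 3.
Augmenting path W7→J4 (+1); matched 4.
Augmenting path W6→J1→W2→J5 (+1); matched 5.
No augmenting path remains; maximum matching = 5.
König certificate: {W2, W4, W6, W7, J3} is a vertex cover of size 5 (every listed pair touches it), so no matching can be larger.

5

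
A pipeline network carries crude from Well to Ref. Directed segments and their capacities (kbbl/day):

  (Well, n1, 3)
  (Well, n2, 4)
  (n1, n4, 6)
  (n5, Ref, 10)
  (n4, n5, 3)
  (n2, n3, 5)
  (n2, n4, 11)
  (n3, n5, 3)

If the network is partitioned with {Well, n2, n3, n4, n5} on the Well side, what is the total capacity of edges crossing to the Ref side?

Edges leaving {Well, n2, n3, n4, n5}: Well→n1 (3), n5→Ref (10).
Cut capacity = 3 + 10 = 13.

13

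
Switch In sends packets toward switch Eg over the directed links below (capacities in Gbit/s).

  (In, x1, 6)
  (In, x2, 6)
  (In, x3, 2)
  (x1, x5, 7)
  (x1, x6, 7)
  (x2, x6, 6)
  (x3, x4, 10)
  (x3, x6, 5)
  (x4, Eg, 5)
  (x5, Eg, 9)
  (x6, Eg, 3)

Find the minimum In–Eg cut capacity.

11

Augment In→x1→x5→Eg: bottleneck 6, flow now 6.
Augment In→x2→x6→Eg: bottleneck 3, flow now 9.
Augment In→x3→x4→Eg: bottleneck 2, flow now 11.
No augmenting path remains; maximum flow = 11.
By max-flow min-cut, the minimum cut capacity equals the max flow.
In the residual graph, reachable from In: {In, x2, x6}.
Min-cut edges: In→x1 (6), In→x3 (2), x6→Eg (3); capacity 6 + 2 + 3 = 11.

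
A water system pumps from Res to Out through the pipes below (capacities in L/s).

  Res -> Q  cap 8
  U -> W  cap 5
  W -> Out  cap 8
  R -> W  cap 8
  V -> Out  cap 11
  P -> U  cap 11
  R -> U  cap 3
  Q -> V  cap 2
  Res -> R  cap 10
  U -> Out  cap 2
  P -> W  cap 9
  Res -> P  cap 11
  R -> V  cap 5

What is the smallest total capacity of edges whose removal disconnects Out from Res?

17

Augment Res→P→U→Out: bottleneck 2, flow now 2.
Augment Res→P→W→Out: bottleneck 8, flow now 10.
Augment Res→Q→V→Out: bottleneck 2, flow now 12.
Augment Res→R→V→Out: bottleneck 5, flow now 17.
No augmenting path remains; maximum flow = 17.
By max-flow min-cut, the minimum cut capacity equals the max flow.
In the residual graph, reachable from Res: {Res, P, Q, R, U, W}.
Min-cut edges: Q→V (2), R→V (5), U→Out (2), W→Out (8); capacity 2 + 5 + 2 + 8 = 17.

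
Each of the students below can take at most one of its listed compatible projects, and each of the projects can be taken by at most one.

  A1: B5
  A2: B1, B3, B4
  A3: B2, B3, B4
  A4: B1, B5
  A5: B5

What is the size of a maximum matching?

Unit-capacity flow: source→left, listed edges, right→sink; max matching = max flow.
Augmenting path A1→B5 (+1); matched 1.
Augmenting path A2→B1 (+1); matched 2.
Augmenting path A3→B2 (+1); matched 3.
Augmenting path A4→B1→A2→B3 (+1); matched 4.
No augmenting path remains; maximum matching = 4.
König certificate: {A2, A3, A4, B5} is a vertex cover of size 4 (every listed pair touches it), so no matching can be larger.

4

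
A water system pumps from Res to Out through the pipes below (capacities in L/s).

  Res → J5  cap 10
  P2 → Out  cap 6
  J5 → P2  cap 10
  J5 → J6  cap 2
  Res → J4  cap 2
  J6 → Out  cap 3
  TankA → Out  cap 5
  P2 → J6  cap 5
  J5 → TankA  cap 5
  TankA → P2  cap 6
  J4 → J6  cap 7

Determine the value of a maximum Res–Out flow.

12

Augment Res→J5→J6→Out: bottleneck 2, flow now 2.
Augment Res→J5→TankA→Out: bottleneck 5, flow now 7.
Augment Res→J5→P2→Out: bottleneck 3, flow now 10.
Augment Res→J4→J6→Out: bottleneck 1, flow now 11.
Augment Res→J4→J6→J5→P2→Out: bottleneck 1, flow now 12. (uses reverse residual edge)
No augmenting path remains; maximum flow = 12.
In the residual graph, reachable from Res: {Res}.
Min-cut edges: Res→J5 (10), Res→J4 (2); capacity 10 + 2 = 12.
This cut is saturated, so no flow can exceed 12.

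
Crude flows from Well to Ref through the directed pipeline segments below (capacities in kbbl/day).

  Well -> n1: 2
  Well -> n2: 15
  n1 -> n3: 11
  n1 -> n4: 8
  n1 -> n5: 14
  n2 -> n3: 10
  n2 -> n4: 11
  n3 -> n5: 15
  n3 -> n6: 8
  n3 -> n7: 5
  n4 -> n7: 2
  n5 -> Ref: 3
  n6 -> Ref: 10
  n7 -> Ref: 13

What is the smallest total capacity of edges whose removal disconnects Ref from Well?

14

Augment Well→n1→n5→Ref: bottleneck 2, flow now 2.
Augment Well→n2→n3→n5→Ref: bottleneck 1, flow now 3.
Augment Well→n2→n3→n6→Ref: bottleneck 8, flow now 11.
Augment Well→n2→n3→n7→Ref: bottleneck 1, flow now 12.
Augment Well→n2→n4→n7→Ref: bottleneck 2, flow now 14.
No augmenting path remains; maximum flow = 14.
By max-flow min-cut, the minimum cut capacity equals the max flow.
In the residual graph, reachable from Well: {Well, n2, n4}.
Min-cut edges: Well→n1 (2), n2→n3 (10), n4→n7 (2); capacity 2 + 10 + 2 = 14.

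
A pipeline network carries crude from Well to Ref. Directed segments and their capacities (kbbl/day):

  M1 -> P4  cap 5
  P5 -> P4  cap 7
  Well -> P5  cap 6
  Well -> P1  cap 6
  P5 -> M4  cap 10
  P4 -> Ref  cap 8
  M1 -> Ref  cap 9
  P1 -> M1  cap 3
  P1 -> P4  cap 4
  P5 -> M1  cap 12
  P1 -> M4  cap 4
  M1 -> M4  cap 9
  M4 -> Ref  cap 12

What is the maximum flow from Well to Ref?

Augment Well→P1→M1→Ref: bottleneck 3, flow now 3.
Augment Well→P1→M4→Ref: bottleneck 3, flow now 6.
Augment Well→P5→M1→Ref: bottleneck 6, flow now 12.
No augmenting path remains; maximum flow = 12.
In the residual graph, reachable from Well: {Well}.
Min-cut edges: Well→P1 (6), Well→P5 (6); capacity 6 + 6 = 12.
This cut is saturated, so no flow can exceed 12.

12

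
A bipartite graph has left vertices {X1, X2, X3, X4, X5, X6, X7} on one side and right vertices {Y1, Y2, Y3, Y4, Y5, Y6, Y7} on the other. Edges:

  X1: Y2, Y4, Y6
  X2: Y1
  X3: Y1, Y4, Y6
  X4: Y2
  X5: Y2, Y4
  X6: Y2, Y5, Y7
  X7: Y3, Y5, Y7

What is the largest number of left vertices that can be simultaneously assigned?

6

Unit-capacity flow: source→left, listed edges, right→sink; max matching = max flow.
Augmenting path X1→Y2 (+1); matched 1.
Augmenting path X2→Y1 (+1); matched 2.
Augmenting path X3→Y4 (+1); matched 3.
Augmenting path X6→Y5 (+1); matched 4.
Augmenting path X7→Y3 (+1); matched 5.
Augmenting path X4→Y2→X1→Y6 (+1); matched 6.
No augmenting path remains; maximum matching = 6.
König certificate: {X6, X7, Y1, Y2, Y4, Y6} is a vertex cover of size 6 (every listed pair touches it), so no matching can be larger.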